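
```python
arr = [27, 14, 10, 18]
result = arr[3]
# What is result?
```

Trace:
`arr = [27, 14, 10, 18]` → arr = [27, 14, 10, 18]
`result = arr[3]` → result = 18
So result = 18

Answer: 18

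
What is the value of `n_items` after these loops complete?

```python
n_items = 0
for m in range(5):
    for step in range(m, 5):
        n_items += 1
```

Upper triangle: 5 + 4 + ... + 1
`n_items` takes the values: 0 → 1 → 2 → 3 → 4 → 5 → 6 → 7 → 8 → 9 → 10 → 11 → 12 → 13 → 14 → 15

Answer: 15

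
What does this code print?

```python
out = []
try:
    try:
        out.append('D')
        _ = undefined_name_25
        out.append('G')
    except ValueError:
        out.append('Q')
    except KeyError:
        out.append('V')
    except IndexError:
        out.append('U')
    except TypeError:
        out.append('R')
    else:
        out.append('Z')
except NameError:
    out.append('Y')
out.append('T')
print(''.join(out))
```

Execution trace: 'D' (try body) → 'Y' (outer except NameError) → 'T' (after the try/except). Output: DYT

Answer: DYT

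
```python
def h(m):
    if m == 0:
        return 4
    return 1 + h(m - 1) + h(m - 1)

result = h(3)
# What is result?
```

h(m) = 1 + 2·h(m-1), h(0)=4. Closed form: (4+1)·2^3 - 1 = 39.

Answer: 39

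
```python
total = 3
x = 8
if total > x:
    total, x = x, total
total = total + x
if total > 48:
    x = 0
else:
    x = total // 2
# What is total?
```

Trace:
`total = 3` → total = 3
`x = 8` → x = 8
`if total > x: ...` → total > x is False → no variable changes
`total = total + x` → total = 11
`if total > 48: ...` → total > 48 is False, take else branch → x = 5
So total = 11

Answer: 11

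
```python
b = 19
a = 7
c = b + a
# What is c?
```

Trace:
`b = 19` → b = 19
`a = 7` → a = 7
`c = b + a` → c = 26
So c = 26

Answer: 26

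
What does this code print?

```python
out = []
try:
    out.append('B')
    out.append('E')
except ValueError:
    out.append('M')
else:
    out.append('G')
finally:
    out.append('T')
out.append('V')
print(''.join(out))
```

Execution trace: 'B' (try body) → 'E' (try body, no exception) → 'G' (else) → 'T' (finally) → 'V' (after the try/except). Output: BEGTV

Answer: BEGTV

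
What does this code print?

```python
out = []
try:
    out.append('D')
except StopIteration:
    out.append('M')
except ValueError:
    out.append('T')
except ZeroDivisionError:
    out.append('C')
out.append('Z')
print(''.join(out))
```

Execution trace: 'D' (try body, no exception) → 'Z' (after the try/except). Output: DZ

Answer: DZ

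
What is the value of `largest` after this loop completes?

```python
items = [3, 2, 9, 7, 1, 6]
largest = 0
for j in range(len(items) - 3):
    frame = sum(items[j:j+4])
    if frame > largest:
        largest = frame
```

Max sum of 4-element window in [3, 2, 9, 7, 1, 6]
`largest` takes the values: 0 → 21 → 23

Answer: 23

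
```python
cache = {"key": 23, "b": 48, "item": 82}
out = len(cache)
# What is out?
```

Trace:
`cache = {"key": 23, "b": 48, "item": 82}` → cache = {'key': 23, 'b': 48, 'item': 82}
`out = len(cache)` → out = 3
So out = 3

Answer: 3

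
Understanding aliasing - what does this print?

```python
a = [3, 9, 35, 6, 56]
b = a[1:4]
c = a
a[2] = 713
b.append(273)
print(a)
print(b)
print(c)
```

Key concept: slice vs alias.
Step by step:
`a = [3, 9, 35, 6, 56]` → a = [3, 9, 35, 6, 56]
`b = a[1:4]` → b = [9, 35, 6]
`c = a` → c = [3, 9, 35, 6, 56] (same object as a)
`a[2] = 713` → a = [3, 9, 713, 6, 56] (same object as c); c = [3, 9, 713, 6, 56] (same object as a)
`b.append(273)` → b = [9, 35, 6, 273]
`print(a)` → prints [3, 9, 713, 6, 56]
`print(b)` → prints [9, 35, 6, 273]
`print(c)` → prints [3, 9, 713, 6, 56]

Answer:
[3, 9, 713, 6, 56]
[9, 35, 6, 273]
[3, 9, 713, 6, 56]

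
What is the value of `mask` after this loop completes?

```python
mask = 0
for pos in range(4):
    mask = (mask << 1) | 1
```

Build 4 consecutive 1-bits: 0b1111
`mask` takes the values: 0 → 1 → 3 → 7 → 15

Answer: 15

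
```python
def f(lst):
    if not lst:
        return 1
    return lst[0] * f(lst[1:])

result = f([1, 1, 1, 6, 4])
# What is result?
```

Product over [1, 1, 1, 6, 4] = 1 * 1 * 1 * 6 * 4 = 24

Answer: 24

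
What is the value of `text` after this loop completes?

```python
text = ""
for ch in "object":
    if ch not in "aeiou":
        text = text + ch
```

Remove vowels from 'object'
`text` takes the values: "" → "b" → "bj" → "bjc" → "bjct"

Answer: "bjct"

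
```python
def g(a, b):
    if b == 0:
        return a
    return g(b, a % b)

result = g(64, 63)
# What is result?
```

g(64, 63) -> g(63, 1) -> g(1, 0) -> 1

Answer: 1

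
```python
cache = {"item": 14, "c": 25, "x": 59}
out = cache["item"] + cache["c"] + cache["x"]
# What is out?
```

Trace:
`cache = {"item": 14, "c": 25, "x": 59}` → cache = {'item': 14, 'c': 25, 'x': 59}
`out = cache["item"] + cache["c"] + cache["x"]` → out = 98
So out = 98

Answer: 98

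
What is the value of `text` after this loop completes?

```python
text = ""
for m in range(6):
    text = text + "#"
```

Repeat '#' 6 times
`text` takes the values: "" → "#" → "##" → "###" → "####" → "#####" → "######"

Answer: "######"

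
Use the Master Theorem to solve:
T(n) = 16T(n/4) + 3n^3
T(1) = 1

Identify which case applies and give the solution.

a=16, b=4, f(n)=3n^3. log_4(16) = 2. Since c=3 > 2 and the regularity condition holds (16(n/4)^3 = (16/4^3)n^3 with 16/4^3 < 1), Case 3 applies: T(n) = Θ(f(n)) = O(n^3).

Answer: O(n^3) - Case 3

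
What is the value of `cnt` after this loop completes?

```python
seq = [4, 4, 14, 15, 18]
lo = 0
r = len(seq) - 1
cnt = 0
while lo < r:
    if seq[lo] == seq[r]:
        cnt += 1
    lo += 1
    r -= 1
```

Count matching pairs from ends
`cnt` takes the values: 0

Answer: 0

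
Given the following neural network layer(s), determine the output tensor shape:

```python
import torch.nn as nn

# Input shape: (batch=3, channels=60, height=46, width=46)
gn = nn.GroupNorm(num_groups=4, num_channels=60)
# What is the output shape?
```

Input: (3, 60, 46, 46) -> Output: (3, 60, 46, 46)

Answer: (3, 60, 46, 46)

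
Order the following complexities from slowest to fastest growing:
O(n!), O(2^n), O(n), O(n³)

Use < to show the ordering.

Ordered by growth rate: O(n) < O(n³) < O(2^n) < O(n!)

Answer: O(n) < O(n³) < O(2^n) < O(n!)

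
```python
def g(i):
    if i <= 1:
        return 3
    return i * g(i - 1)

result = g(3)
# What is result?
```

g(3) = 3 * 2 * 3 = 18

Answer: 18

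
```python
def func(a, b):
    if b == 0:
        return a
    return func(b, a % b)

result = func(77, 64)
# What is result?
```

func(77, 64) -> func(64, 13) -> func(13, 12) -> func(12, 1) -> func(1, 0) -> 1

Answer: 1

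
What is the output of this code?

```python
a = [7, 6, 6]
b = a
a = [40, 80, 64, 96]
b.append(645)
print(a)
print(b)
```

Key concept: rebinding vs mutation: a is rebound to a new list, b still points at the original.
Step by step:
`a = [7, 6, 6]` → a = [7, 6, 6]
`b = a` → b = [7, 6, 6] (same object as a)
`a = [40, 80, 64, 96]` → a = [40, 80, 64, 96]
`b.append(645)` → b = [7, 6, 6, 645]
`print(a)` → prints [40, 80, 64, 96]
`print(b)` → prints [7, 6, 6, 645]

Answer:
[40, 80, 64, 96]
[7, 6, 6, 645]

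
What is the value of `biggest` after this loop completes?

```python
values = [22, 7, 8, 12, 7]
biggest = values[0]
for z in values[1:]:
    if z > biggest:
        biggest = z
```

Maximum of [22, 7, 8, 12, 7]
`biggest` takes the values: 22

Answer: 22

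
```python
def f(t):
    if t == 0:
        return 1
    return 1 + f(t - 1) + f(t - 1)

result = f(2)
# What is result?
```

f(t) = 1 + 2·f(t-1), f(0)=1. Closed form: (1+1)·2^2 - 1 = 7.

Answer: 7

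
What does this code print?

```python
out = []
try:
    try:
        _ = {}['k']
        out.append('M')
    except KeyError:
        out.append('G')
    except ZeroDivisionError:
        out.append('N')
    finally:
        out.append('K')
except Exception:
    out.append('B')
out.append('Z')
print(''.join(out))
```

Execution trace: 'G' (inner except KeyError) → 'K' (inner finally) → 'Z' (after the try/except). Output: GKZ

Answer: GKZ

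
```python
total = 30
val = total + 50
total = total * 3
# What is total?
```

Trace:
`total = 30` → total = 30
`val = total + 50` → val = 80
`total = total * 3` → total = 90
So total = 90

Answer: 90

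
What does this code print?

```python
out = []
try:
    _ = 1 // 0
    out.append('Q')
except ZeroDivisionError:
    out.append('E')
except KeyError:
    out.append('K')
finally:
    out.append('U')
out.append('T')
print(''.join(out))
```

Execution trace: 'E' (except ZeroDivisionError) → 'U' (finally) → 'T' (after the try/except). Output: EUT

Answer: EUT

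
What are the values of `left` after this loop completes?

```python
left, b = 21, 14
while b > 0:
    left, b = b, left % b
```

GCD of 21 and 14
`left` takes the values: 21 → 14 → 7

Answer: 7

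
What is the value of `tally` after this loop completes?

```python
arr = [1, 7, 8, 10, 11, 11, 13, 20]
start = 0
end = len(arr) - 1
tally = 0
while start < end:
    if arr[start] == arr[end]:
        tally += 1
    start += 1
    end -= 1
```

Count matching pairs from ends
`tally` takes the values: 0

Answer: 0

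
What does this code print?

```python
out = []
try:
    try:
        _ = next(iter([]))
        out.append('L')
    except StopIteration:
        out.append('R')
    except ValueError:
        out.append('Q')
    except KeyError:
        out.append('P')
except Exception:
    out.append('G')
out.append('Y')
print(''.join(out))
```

Execution trace: 'R' (inner except StopIteration) → 'Y' (after the try/except). Output: RY

Answer: RY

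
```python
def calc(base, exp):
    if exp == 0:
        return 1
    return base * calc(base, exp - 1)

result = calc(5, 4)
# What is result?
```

calc(5, 4) = 5 * 5 * 5 * 5 = 625

Answer: 625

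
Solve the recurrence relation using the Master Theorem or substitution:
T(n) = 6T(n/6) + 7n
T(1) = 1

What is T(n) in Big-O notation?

By Master Theorem: a=6, b=6, f(n)=7n. Since log_6(6) = 1 and f(n) = Θ(n^1), Case 2 applies. T(n) = O(n log n).

Answer: O(n log n)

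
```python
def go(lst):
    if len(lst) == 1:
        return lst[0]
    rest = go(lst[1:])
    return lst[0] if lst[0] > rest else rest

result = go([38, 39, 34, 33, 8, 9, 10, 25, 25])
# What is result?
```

Recursive max over [38, 39, 34, 33, 8, 9, 10, 25, 25] = 39

Answer: 39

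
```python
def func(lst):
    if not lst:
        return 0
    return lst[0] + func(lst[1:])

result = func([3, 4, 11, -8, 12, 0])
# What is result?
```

3 + 4 + 11 + (-8) + 12 + 0 + 0 = 22

Answer: 22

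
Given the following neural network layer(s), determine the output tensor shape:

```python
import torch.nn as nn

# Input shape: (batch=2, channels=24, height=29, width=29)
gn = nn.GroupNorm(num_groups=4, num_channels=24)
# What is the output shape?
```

Input: (2, 24, 29, 29) -> Output: (2, 24, 29, 29)

Answer: (2, 24, 29, 29)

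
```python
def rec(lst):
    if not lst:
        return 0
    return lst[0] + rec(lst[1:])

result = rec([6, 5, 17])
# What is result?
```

6 + 5 + 17 + 0 = 28

Answer: 28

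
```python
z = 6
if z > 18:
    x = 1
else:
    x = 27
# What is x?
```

Trace:
`z = 6` → z = 6
`if z > 18: ...` → z > 18 is False, take else branch → x = 27
So x = 27

Answer: 27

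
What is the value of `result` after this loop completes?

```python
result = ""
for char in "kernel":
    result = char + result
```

Reverse 'kernel'
`result` takes the values: "" → "k" → "ek" → "rek" → "nrek" → "enrek" → "lenrek"

Answer: "lenrek"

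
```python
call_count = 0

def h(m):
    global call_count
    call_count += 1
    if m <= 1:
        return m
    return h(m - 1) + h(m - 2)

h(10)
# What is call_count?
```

Calls(m) = 1 + Calls(m-1) + Calls(m-2); Calls(0)=Calls(1)=1. For m=10 this gives 177.

Answer: 177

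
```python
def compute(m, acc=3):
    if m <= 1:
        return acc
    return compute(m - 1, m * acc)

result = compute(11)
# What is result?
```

Accumulator trace (n, acc): (11, 3) -> (10, 33) -> (9, 330) -> (8, 2970) -> (7, 23760) -> (6, 166320) -> (5, 997920) -> (4, 4989600) -> (3, 19958400) -> (2, 59875200) -> (1, 119750400) -> return 119750400

Answer: 119750400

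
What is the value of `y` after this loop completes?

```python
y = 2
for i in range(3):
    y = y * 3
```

Multiply by 3, 3 times: 2 * 3^3 = 54
`y` takes the values: 2 → 6 → 18 → 54

Answer: 54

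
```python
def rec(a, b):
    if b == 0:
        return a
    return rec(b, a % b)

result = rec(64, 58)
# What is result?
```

rec(64, 58) -> rec(58, 6) -> rec(6, 4) -> rec(4, 2) -> rec(2, 0) -> 2

Answer: 2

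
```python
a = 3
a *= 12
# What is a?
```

Trace:
`a = 3` → a = 3
`a *= 12` → a = 36
So a = 36

Answer: 36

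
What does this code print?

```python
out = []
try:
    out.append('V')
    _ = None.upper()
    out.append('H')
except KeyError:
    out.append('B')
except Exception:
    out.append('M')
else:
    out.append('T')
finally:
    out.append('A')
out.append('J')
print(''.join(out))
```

Execution trace: 'V' (try body) → 'M' (except Exception) → 'A' (finally) → 'J' (after the try/except). Output: VMAJ

Answer: VMAJ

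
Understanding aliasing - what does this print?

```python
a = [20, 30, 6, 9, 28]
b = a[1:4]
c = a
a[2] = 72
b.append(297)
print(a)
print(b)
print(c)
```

Key concept: slice vs alias.
Step by step:
`a = [20, 30, 6, 9, 28]` → a = [20, 30, 6, 9, 28]
`b = a[1:4]` → b = [30, 6, 9]
`c = a` → c = [20, 30, 6, 9, 28] (same object as a)
`a[2] = 72` → a = [20, 30, 72, 9, 28] (same object as c); c = [20, 30, 72, 9, 28] (same object as a)
`b.append(297)` → b = [30, 6, 9, 297]
`print(a)` → prints [20, 30, 72, 9, 28]
`print(b)` → prints [30, 6, 9, 297]
`print(c)` → prints [20, 30, 72, 9, 28]

Answer:
[20, 30, 72, 9, 28]
[30, 6, 9, 297]
[20, 30, 72, 9, 28]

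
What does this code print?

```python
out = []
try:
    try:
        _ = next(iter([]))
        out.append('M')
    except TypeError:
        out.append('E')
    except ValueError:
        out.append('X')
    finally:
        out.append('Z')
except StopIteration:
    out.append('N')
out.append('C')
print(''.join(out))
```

Execution trace: 'Z' (inner finally) → 'N' (outer except StopIteration) → 'C' (after the try/except). Output: ZNC

Answer: ZNC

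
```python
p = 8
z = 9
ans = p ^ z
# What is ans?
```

Trace:
`p = 8` → p = 8
`z = 9` → z = 9
`ans = p ^ z` → ans = 1
So ans = 1

Answer: 1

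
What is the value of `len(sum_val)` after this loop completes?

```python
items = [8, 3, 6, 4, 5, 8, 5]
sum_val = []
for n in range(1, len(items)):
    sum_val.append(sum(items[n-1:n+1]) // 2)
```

Number of 2-element averages
`sum_val` takes the values: [] → [5] → [5, 4] → [5, 4, 5] → [5, 4, 5, 4] → [5, 4, 5, 4, 6] → [5, 4, 5, 4, 6, 6]
So `len(sum_val)` = 6

Answer: 6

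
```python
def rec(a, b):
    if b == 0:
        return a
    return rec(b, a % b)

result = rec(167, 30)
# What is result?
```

rec(167, 30) -> rec(30, 17) -> rec(17, 13) -> rec(13, 4) -> rec(4, 1) -> rec(1, 0) -> 1

Answer: 1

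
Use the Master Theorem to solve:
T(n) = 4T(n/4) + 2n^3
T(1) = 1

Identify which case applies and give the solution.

a=4, b=4, f(n)=2n^3. log_4(4) = 1. Since c=3 > 1 and the regularity condition holds (4(n/4)^3 = (4/4^3)n^3 with 4/4^3 < 1), Case 3 applies: T(n) = Θ(f(n)) = O(n^3).

Answer: O(n^3) - Case 3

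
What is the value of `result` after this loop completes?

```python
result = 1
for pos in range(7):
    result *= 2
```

2^7 = 128
`result` takes the values: 1 → 2 → 4 → 8 → 16 → 32 → 64 → 128

Answer: 128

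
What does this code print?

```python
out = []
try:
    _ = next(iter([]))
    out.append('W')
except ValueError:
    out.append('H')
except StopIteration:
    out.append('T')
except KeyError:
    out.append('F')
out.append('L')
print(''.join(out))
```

Execution trace: 'T' (except StopIteration) → 'L' (after the try/except). Output: TL

Answer: TL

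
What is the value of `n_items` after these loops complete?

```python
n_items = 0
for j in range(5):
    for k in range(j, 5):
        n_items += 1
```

Upper triangle: 5 + 4 + ... + 1
`n_items` takes the values: 0 → 1 → 2 → 3 → 4 → 5 → 6 → 7 → 8 → 9 → 10 → 11 → 12 → 13 → 14 → 15

Answer: 15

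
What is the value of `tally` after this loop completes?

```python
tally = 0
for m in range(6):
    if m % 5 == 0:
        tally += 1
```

Count numbers divisible by 5 in range(6)
`tally` takes the values: 0 → 1 → 2

Answer: 2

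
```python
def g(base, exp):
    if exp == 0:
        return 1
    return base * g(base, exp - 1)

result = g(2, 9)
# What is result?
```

g(2, 9) = 2 * 2 * 2 * 2 * 2 * 2 * 2 * 2 * 2 = 512

Answer: 512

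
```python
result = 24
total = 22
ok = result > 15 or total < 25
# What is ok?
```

Trace:
`result = 24` → result = 24
`total = 22` → total = 22
`ok = result > 15 or total < 25` → ok = True
So ok = True

Answer: True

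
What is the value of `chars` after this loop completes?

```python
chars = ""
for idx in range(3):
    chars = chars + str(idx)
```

Concatenate digits 0 to 2
`chars` takes the values: "" → "0" → "01" → "012"

Answer: "012"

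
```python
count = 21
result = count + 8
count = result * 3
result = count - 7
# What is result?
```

Trace:
`count = 21` → count = 21
`result = count + 8` → result = 29
`count = result * 3` → count = 87
`result = count - 7` → result = 80
So result = 80

Answer: 80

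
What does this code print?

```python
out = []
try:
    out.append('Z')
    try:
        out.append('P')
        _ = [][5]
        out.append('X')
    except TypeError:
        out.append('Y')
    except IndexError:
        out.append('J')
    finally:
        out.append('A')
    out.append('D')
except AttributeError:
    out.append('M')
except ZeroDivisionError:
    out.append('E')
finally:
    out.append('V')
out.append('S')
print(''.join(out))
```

Execution trace: 'Z' (try body) → 'P' (inner try body) → 'J' (inner except IndexError) → 'A' (inner finally) → 'D' (try body, no exception) → 'V' (finally) → 'S' (after the try/except). Output: ZPJADVS

Answer: ZPJADVS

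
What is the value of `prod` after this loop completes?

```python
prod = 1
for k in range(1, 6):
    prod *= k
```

5! = 120
`prod` takes the values: 1 → 2 → 6 → 24 → 120

Answer: 120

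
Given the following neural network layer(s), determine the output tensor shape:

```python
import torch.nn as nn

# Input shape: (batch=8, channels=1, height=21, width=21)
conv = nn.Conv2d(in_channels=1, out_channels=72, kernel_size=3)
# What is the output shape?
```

Input: (8, 1, 21, 21) -> Output: (8, 72, 19, 19)

Answer: (8, 72, 19, 19)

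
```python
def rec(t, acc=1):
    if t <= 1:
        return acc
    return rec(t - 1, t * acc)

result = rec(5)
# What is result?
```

Accumulator trace (n, acc): (5, 1) -> (4, 5) -> (3, 20) -> (2, 60) -> (1, 120) -> return 120

Answer: 120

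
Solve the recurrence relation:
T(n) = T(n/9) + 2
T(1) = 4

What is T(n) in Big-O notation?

Each step divides n by 9 and adds 2. After log_9(n) steps we reach T(1)=4. So T(n) = 2·log_9(n) + 4 = O(log n).

Answer: O(log n)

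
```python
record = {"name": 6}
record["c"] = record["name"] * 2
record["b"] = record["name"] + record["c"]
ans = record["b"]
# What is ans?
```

Trace:
`record = {"name": 6}` → record = {'name': 6}
`record["c"] = record["name"] * 2` → record = {'name': 6, 'c': 12}
`record["b"] = record["name"] + record["c"]` → record = {'name': 6, 'c': 12, 'b': 18}
`ans = record["b"]` → ans = 18
So ans = 18

Answer: 18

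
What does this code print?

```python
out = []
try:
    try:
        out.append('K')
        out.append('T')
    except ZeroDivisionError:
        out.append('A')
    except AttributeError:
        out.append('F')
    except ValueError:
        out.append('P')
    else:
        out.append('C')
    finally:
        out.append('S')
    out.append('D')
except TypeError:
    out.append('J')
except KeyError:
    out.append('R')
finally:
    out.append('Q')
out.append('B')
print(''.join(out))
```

Execution trace: 'K' (inner try body) → 'T' (inner try body, no exception) → 'C' (inner else) → 'S' (inner finally) → 'D' (try body, no exception) → 'Q' (finally) → 'B' (after the try/except). Output: KTCSDQB

Answer: KTCSDQB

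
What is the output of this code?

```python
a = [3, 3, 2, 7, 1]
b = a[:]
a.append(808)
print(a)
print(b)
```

Key concept: slice [:] creates copy.
Step by step:
`a = [3, 3, 2, 7, 1]` → a = [3, 3, 2, 7, 1]
`b = a[:]` → b = [3, 3, 2, 7, 1]
`a.append(808)` → a = [3, 3, 2, 7, 1, 808]
`print(a)` → prints [3, 3, 2, 7, 1, 808]
`print(b)` → prints [3, 3, 2, 7, 1]

Answer:
[3, 3, 2, 7, 1, 808]
[3, 3, 2, 7, 1]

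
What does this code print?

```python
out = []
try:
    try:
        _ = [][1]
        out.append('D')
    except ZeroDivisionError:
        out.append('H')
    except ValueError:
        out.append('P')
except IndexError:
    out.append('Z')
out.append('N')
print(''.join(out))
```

Execution trace: 'Z' (outer except IndexError) → 'N' (after the try/except). Output: ZN

Answer: ZN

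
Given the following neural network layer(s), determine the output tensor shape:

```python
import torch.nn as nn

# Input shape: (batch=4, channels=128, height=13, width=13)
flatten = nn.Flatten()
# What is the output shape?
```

Input: (4, 128, 13, 13) -> Output: (4, 21632)

Answer: (4, 21632)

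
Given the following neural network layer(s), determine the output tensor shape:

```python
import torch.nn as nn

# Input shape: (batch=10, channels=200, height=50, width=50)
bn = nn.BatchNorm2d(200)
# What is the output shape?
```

Input: (10, 200, 50, 50) -> Output: (10, 200, 50, 50)

Answer: (10, 200, 50, 50)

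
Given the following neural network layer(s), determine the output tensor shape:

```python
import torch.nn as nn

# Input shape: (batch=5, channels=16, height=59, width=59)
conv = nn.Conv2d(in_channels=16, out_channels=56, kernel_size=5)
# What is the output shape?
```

Input: (5, 16, 59, 59) -> Output: (5, 56, 55, 55)

Answer: (5, 56, 55, 55)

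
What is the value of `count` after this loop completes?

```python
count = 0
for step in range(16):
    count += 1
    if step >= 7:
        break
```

Loop breaks when step reaches 7, count is 8
`count` takes the values: 0 → 1 → 2 → 3 → 4 → 5 → 6 → 7 → 8

Answer: 8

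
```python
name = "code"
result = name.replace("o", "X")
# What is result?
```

Trace:
`name = "code"` → name = 'code'
`result = name.replace("o", "X")` → result = 'cXde'
So result = 'cXde'

Answer: 'cXde'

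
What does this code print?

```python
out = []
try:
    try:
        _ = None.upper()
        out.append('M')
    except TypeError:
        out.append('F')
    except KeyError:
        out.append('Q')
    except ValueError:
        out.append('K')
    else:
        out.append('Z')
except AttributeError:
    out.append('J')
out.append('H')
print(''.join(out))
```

Execution trace: 'J' (outer except AttributeError) → 'H' (after the try/except). Output: JH

Answer: JH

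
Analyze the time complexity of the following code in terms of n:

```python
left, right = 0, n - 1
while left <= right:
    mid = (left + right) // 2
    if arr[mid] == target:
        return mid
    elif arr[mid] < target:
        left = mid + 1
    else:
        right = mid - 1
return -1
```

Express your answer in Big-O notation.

This is Binary search in a sorted array. Time complexity: O(log n).

Answer: O(log n)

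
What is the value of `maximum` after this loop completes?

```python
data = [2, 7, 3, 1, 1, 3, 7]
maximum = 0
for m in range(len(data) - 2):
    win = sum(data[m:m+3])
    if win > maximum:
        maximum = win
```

Max sum of 3-element window in [2, 7, 3, 1, 1, 3, 7]
`maximum` takes the values: 0 → 12

Answer: 12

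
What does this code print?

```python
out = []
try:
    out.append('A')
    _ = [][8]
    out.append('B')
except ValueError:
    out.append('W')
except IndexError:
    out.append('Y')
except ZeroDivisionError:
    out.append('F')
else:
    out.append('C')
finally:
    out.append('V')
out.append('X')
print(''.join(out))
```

Execution trace: 'A' (try body) → 'Y' (except IndexError) → 'V' (finally) → 'X' (after the try/except). Output: AYVX

Answer: AYVX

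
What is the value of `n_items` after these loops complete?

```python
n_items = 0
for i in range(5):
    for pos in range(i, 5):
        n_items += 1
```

Upper triangle: 5 + 4 + ... + 1
`n_items` takes the values: 0 → 1 → 2 → 3 → 4 → 5 → 6 → 7 → 8 → 9 → 10 → 11 → 12 → 13 → 14 → 15

Answer: 15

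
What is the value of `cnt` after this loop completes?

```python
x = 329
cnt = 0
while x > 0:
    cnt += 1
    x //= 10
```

Count digits by repeated division by 10
`cnt` takes the values: 0 → 1 → 2 → 3

Answer: 3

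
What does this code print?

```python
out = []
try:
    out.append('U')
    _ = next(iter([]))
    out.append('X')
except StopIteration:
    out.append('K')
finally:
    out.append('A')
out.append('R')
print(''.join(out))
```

Execution trace: 'U' (try body) → 'K' (except StopIteration) → 'A' (finally) → 'R' (after the try/except). Output: UKAR

Answer: UKAR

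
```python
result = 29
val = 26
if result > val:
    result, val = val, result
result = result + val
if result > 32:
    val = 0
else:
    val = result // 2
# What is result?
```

Trace:
`result = 29` → result = 29
`val = 26` → val = 26
`if result > val: ...` → result > val is True → result = 26; val = 29
`result = result + val` → result = 55
`if result > 32: ...` → result > 32 is True → val = 0
So result = 55

Answer: 55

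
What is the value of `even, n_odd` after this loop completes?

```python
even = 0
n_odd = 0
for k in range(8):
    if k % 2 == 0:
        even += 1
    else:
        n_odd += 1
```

Count evens and odds in range(8)
`even, n_odd` takes the values: (0, 0) → (1, 0) → (1, 1) → (2, 1) → (2, 2) → (3, 2) → (3, 3) → (4, 3) → (4, 4)

Answer: 4, 4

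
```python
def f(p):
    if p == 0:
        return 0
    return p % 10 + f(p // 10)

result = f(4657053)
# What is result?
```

Sum of digits of 4657053: 3 + 5 + 0 + 7 + 5 + 6 + 4 = 30

Answer: 30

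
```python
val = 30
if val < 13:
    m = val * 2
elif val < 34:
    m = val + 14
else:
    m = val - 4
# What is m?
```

Trace:
`val = 30` → val = 30
`if val < 13: ...` → val < 13 is False, val < 34 is True → m = 44
So m = 44

Answer: 44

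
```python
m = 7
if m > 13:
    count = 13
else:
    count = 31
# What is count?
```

Trace:
`m = 7` → m = 7
`if m > 13: ...` → m > 13 is False, take else branch → count = 31
So count = 31

Answer: 31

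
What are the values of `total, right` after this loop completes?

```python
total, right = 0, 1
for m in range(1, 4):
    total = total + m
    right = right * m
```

Sum and factorial of 1 to 3
`total, right` takes the values: (0, 1) → (1, 1) → (3, 1) → (3, 2) → (6, 2) → (6, 6)

Answer: 6, 6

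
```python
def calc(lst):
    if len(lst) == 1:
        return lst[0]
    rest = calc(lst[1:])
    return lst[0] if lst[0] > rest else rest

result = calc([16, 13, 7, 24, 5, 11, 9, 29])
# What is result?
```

Recursive max over [16, 13, 7, 24, 5, 11, 9, 29] = 29

Answer: 29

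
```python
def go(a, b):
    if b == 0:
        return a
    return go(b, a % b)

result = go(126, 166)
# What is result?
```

go(126, 166) -> go(166, 126) -> go(126, 40) -> go(40, 6) -> go(6, 4) -> go(4, 2) -> go(2, 0) -> 2

Answer: 2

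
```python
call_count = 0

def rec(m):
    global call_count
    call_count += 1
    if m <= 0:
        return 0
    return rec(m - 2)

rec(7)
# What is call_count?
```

Linear recursion stepping by 2: 5 calls from m=7 down to ≤0.

Answer: 5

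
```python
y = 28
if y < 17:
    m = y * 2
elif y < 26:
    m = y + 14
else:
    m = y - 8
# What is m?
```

Trace:
`y = 28` → y = 28
`if y < 17: ...` → y < 17 is False, y < 26 is False, take else branch → m = 20
So m = 20

Answer: 20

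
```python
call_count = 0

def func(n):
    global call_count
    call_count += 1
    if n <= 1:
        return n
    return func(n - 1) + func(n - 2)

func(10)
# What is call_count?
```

Calls(n) = 1 + Calls(n-1) + Calls(n-2); Calls(0)=Calls(1)=1. For n=10 this gives 177.

Answer: 177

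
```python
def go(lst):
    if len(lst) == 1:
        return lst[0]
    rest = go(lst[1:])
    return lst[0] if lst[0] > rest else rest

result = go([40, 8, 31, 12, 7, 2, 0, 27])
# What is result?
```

Recursive max over [40, 8, 31, 12, 7, 2, 0, 27] = 40

Answer: 40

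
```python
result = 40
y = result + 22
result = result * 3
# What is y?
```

Trace:
`result = 40` → result = 40
`y = result + 22` → y = 62
`result = result * 3` → result = 120
So y = 62

Answer: 62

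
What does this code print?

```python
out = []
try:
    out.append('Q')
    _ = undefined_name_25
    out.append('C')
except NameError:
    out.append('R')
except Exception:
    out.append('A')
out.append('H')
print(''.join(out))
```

Execution trace: 'Q' (try body) → 'R' (except NameError) → 'H' (after the try/except). Output: QRH

Answer: QRH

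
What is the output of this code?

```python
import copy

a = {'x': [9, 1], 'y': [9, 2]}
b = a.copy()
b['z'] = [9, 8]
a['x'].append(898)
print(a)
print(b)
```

Key concept: shallow copy of dict with mutable values.
Step by step:
`a = {'x': [9, 1], 'y': [9, 2]}` → a = {'x': [9, 1], 'y': [9, 2]}
`b = a.copy()` → b = {'x': [9, 1], 'y': [9, 2]}
`b['z'] = [9, 8]` → b = {'x': [9, 1], 'y': [9, 2], 'z': [9, 8]}
`a['x'].append(898)` → a = {'x': [9, 1, 898], 'y': [9, 2]}; b = {'x': [9, 1, 898], 'y': [9, 2], 'z': [9, 8]}
`print(a)` → prints {'x': [9, 1, 898], 'y': [9, 2]}
`print(b)` → prints {'x': [9, 1, 898], 'y': [9, 2], 'z': [9, 8]}

Answer:
{'x': [9, 1, 898], 'y': [9, 2]}
{'x': [9, 1, 898], 'y': [9, 2], 'z': [9, 8]}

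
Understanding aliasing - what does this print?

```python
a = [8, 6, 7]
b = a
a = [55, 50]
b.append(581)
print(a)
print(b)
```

Key concept: rebinding vs mutation: a is rebound to a new list, b still points at the original.
Step by step:
`a = [8, 6, 7]` → a = [8, 6, 7]
`b = a` → b = [8, 6, 7] (same object as a)
`a = [55, 50]` → a = [55, 50]
`b.append(581)` → b = [8, 6, 7, 581]
`print(a)` → prints [55, 50]
`print(b)` → prints [8, 6, 7, 581]

Answer:
[55, 50]
[8, 6, 7, 581]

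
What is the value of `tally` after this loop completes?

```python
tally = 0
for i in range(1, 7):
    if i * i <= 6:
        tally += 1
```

Count numbers where i² ≤ 6
`tally` takes the values: 0 → 1 → 2

Answer: 2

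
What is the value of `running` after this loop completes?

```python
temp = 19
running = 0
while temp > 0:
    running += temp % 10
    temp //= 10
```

Sum digits of 19
`running` takes the values: 0 → 9 → 10

Answer: 10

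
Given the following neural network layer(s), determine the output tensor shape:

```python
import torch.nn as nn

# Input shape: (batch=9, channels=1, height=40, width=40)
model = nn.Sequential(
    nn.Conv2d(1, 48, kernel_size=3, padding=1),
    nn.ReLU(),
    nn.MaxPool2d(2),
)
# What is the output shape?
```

Input: (9, 1, 40, 40) -> after Conv2d: (9, 48, 40, 40) -> after ReLU: (9, 48, 40, 40) -> Output: (9, 48, 20, 20)

Answer: (9, 48, 20, 20)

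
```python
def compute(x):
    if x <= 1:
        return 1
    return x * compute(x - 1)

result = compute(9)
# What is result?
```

compute(9) = 9 * 8 * 7 * 6 * 5 * 4 * 3 * 2 * 1 = 362880

Answer: 362880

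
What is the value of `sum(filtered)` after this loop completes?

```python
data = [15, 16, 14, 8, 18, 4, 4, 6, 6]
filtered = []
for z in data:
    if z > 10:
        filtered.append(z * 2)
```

Sum of doubled values > 10
`filtered` takes the values: [] → [30] → [30, 32] → [30, 32, 28] → [30, 32, 28, 36]
So `sum(filtered)` = 126

Answer: 126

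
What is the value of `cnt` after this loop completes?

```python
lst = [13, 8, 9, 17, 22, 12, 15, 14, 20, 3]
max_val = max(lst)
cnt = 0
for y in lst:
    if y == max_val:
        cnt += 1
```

Count of max value 22 in [13, 8, 9, 17, 22, 12, 15, 14, 20, 3]
`cnt` takes the values: 0 → 1

Answer: 1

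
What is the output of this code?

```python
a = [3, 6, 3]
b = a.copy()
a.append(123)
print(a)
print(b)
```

Key concept: list.copy() creates independent copy.
Step by step:
`a = [3, 6, 3]` → a = [3, 6, 3]
`b = a.copy()` → b = [3, 6, 3]
`a.append(123)` → a = [3, 6, 3, 123]
`print(a)` → prints [3, 6, 3, 123]
`print(b)` → prints [3, 6, 3]

Answer:
[3, 6, 3, 123]
[3, 6, 3]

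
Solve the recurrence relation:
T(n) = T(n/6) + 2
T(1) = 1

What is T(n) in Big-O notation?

Each step divides n by 6 and adds 2. After log_6(n) steps we reach T(1)=1. So T(n) = 2·log_6(n) + 1 = O(log n).

Answer: O(log n)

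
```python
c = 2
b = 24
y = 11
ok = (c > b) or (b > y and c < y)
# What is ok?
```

Trace:
`c = 2` → c = 2
`b = 24` → b = 24
`y = 11` → y = 11
`ok = (c > b) or (b > y and c < y)` → ok = True
So ok = True

Answer: True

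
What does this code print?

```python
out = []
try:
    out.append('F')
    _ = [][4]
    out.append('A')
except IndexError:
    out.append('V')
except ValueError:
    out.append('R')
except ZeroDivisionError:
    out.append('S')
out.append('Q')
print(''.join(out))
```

Execution trace: 'F' (try body) → 'V' (except IndexError) → 'Q' (after the try/except). Output: FVQ

Answer: FVQ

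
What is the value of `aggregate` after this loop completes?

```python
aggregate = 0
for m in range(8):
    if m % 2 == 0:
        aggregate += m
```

Sum of even numbers 0 to 7
`aggregate` takes the values: 0 → 2 → 6 → 12

Answer: 12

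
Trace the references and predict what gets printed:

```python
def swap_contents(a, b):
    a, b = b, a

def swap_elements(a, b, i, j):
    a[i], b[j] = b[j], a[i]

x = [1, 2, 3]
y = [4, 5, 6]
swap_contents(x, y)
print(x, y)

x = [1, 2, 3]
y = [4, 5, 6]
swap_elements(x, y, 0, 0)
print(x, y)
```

Key concept: parameter rebinding vs mutation.
Step by step:
`x = [1, 2, 3]` → x = [1, 2, 3]
`y = [4, 5, 6]` → y = [4, 5, 6]
`swap_contents(x, y)` → no visible change to tracked variables
`print(x, y)` → prints [1, 2, 3] [4, 5, 6]
`x = [1, 2, 3]` → x = [1, 2, 3]
`y = [4, 5, 6]` → y = [4, 5, 6]
`swap_elements(x, y, 0, 0)` → x = [4, 2, 3]; y = [1, 5, 6]
`print(x, y)` → prints [4, 2, 3] [1, 5, 6]

Answer:
[1, 2, 3] [4, 5, 6]
[4, 2, 3] [1, 5, 6]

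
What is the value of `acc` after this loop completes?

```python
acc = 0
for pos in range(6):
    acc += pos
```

Sum of 0 to 5 = 15
`acc` takes the values: 0 → 1 → 3 → 6 → 10 → 15

Answer: 15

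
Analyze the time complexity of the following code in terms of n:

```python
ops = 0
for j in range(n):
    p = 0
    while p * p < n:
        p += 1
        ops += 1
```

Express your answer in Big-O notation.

Each loop level contributes: n × √n. Multiplying the contributions gives O(n√n).

Answer: O(n√n)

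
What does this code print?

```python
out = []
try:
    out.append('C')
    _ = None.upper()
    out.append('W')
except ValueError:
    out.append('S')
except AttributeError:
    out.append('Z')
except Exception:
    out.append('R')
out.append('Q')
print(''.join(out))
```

Execution trace: 'C' (try body) → 'Z' (except AttributeError) → 'Q' (after the try/except). Output: CZQ

Answer: CZQ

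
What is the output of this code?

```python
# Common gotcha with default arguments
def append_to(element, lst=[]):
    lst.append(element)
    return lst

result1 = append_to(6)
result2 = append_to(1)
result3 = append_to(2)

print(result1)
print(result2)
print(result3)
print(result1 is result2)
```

Key concept: mutable default argument gotcha.
Step by step:
`result1 = append_to(6)` → result1 = [6]
`result2 = append_to(1)` → result1 = [6, 1] (same object as result2); result2 = [6, 1] (same object as result1)
`result3 = append_to(2)` → result1 = [6, 1, 2] (same object as result2, result3); result2 = [6, 1, 2] (same object as result1, result3); result3 = [6, 1, 2] (same object as result1, result2)
`print(result1)` → prints [6, 1, 2]
`print(result2)` → prints [6, 1, 2]
`print(result3)` → prints [6, 1, 2]
`print(result1 is result2)` → prints True

Answer:
[6, 1, 2]
[6, 1, 2]
[6, 1, 2]
True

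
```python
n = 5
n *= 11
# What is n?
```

Trace:
`n = 5` → n = 5
`n *= 11` → n = 55
So n = 55

Answer: 55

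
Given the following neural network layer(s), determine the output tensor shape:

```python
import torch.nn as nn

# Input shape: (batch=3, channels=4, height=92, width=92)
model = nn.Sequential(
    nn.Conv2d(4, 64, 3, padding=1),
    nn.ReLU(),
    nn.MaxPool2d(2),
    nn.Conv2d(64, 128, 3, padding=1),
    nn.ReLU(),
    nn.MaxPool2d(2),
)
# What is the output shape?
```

Input: (3, 4, 92, 92) -> after first Conv2d: (3, 64, 92, 92) -> after first MaxPool2d: (3, 64, 46, 46) -> after second Conv2d: (3, 128, 46, 46) -> Output: (3, 128, 23, 23)

Answer: (3, 128, 23, 23)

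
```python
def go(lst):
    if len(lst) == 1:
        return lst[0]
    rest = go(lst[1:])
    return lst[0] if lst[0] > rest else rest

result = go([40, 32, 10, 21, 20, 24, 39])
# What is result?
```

Recursive max over [40, 32, 10, 21, 20, 24, 39] = 40

Answer: 40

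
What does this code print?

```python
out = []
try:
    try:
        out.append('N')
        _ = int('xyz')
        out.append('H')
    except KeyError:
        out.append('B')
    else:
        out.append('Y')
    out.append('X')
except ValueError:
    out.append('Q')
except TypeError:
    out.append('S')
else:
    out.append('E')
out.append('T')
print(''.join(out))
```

Execution trace: 'N' (inner try body) → 'Q' (except ValueError) → 'T' (after the try/except). Output: NQT

Answer: NQT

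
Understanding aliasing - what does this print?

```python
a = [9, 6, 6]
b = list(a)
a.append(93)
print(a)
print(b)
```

Key concept: list() constructor creates copy.
Step by step:
`a = [9, 6, 6]` → a = [9, 6, 6]
`b = list(a)` → b = [9, 6, 6]
`a.append(93)` → a = [9, 6, 6, 93]
`print(a)` → prints [9, 6, 6, 93]
`print(b)` → prints [9, 6, 6]

Answer:
[9, 6, 6, 93]
[9, 6, 6]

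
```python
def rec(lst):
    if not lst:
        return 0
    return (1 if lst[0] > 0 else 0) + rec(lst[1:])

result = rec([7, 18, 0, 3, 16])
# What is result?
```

Count of positive elements in [7, 18, 0, 3, 16] = 4

Answer: 4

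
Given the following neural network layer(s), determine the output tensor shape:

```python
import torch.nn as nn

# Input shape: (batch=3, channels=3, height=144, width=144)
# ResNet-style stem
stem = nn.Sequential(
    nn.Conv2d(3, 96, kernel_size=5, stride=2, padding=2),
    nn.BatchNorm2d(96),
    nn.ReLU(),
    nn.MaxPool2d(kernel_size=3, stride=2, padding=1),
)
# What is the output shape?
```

Input: (3, 3, 144, 144) -> after Conv2d 5x5 stride=2: (3, 96, 72, 72) -> Output: (3, 96, 36, 36)

Answer: (3, 96, 36, 36)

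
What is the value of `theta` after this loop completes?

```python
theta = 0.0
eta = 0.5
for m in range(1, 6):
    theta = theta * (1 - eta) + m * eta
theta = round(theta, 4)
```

Moving average with lr=0.5
`theta` takes the values: 0.0 → 0.5 → 1.25 → 2.125 → 3.0625 → 4.03125 → 4.0312

Answer: 4.0312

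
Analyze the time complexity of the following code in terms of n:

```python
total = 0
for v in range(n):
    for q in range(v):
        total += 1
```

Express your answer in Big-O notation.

Each loop level contributes: n × n. Multiplying the contributions gives O(n^2).

Answer: O(n^2)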